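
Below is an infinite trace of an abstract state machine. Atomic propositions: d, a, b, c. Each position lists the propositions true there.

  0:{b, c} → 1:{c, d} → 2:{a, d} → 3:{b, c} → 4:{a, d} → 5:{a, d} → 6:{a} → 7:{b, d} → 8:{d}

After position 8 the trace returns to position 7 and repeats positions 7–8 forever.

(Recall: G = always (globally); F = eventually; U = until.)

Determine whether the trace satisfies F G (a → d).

Holds

G (a → d) holds at position 7, which is reachable from 0, so F G (a → d) holds.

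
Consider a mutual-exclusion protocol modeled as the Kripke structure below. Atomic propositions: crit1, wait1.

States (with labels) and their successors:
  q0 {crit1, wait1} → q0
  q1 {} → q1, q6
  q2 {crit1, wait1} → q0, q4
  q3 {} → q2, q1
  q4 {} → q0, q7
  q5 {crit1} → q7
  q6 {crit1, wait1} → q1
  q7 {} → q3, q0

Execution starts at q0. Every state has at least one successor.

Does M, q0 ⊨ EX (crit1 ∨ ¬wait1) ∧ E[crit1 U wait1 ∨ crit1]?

States satisfying crit1 ∨ ¬wait1: {q0, q1, q2, q3, q4, q5, q6, q7}.
States satisfying EX (crit1 ∨ ¬wait1): {q0, q1, q2, q3, q4, q5, q6, q7}.
States satisfying crit1: {q0, q2, q5, q6}.
States satisfying wait1 ∨ crit1: {q0, q2, q5, q6}.
States satisfying E[crit1 U wait1 ∨ crit1]: {q0, q2, q5, q6}.
States satisfying EX (crit1 ∨ ¬wait1) ∧ E[crit1 U wait1 ∨ crit1]: {q0, q2, q5, q6}.
q0 ∈ Sat(EX (crit1 ∨ ¬wait1) ∧ E[crit1 U wait1 ∨ crit1]).

Yes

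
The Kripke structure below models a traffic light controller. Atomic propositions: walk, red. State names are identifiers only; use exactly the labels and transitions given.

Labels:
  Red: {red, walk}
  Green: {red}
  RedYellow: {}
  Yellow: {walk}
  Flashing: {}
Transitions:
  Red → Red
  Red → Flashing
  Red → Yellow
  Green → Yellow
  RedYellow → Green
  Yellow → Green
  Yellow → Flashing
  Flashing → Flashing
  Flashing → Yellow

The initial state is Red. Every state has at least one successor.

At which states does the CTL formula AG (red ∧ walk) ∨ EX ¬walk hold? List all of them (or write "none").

States satisfying red ∧ walk: {Red}.
States satisfying AG (red ∧ walk): ∅.
States satisfying ¬walk: {Green, RedYellow, Flashing}.
States satisfying EX ¬walk: {Red, RedYellow, Yellow, Flashing}.
States satisfying AG (red ∧ walk) ∨ EX ¬walk: {Red, RedYellow, Yellow, Flashing}.

{Red, RedYellow, Yellow, Flashing}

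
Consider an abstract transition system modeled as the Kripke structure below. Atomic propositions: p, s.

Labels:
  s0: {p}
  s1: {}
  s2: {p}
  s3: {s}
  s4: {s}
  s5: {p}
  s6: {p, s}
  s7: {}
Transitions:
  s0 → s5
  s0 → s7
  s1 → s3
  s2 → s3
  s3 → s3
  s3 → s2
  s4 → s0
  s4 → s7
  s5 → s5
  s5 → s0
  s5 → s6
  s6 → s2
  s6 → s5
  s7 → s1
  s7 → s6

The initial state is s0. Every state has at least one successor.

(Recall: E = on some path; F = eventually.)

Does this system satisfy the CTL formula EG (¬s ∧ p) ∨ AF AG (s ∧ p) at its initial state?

States satisfying ¬s ∧ p: {s0, s2, s5}.
States satisfying EG (¬s ∧ p): {s0, s5}.
States satisfying AG (s ∧ p): ∅.
States satisfying AF AG (s ∧ p): ∅.
States satisfying EG (¬s ∧ p) ∨ AF AG (s ∧ p): {s0, s5}.
s0 ∈ Sat(EG (¬s ∧ p) ∨ AF AG (s ∧ p)).

Satisfied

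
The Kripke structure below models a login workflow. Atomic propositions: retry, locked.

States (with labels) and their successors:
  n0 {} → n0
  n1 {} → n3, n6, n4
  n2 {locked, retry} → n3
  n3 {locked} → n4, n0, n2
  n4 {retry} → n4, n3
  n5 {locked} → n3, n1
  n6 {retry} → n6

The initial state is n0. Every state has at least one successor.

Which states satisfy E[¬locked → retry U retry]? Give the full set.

{n2, n3, n4, n5, n6}

States satisfying ¬locked → retry: {n2, n3, n4, n5, n6}.
States satisfying retry: {n2, n4, n6}.
States satisfying E[¬locked → retry U retry]: {n2, n3, n4, n5, n6}.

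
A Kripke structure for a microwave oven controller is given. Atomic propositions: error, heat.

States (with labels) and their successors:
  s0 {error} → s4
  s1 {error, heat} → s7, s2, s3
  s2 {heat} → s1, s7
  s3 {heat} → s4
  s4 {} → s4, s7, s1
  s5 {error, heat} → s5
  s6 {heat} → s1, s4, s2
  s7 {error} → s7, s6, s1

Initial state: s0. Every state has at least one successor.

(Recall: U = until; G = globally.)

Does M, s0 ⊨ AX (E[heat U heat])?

States satisfying E[heat U heat]: {s1, s2, s3, s5, s6}.
States satisfying AX (E[heat U heat]): {s5}.
s0 ∉ Sat(AX (E[heat U heat])).

Does not hold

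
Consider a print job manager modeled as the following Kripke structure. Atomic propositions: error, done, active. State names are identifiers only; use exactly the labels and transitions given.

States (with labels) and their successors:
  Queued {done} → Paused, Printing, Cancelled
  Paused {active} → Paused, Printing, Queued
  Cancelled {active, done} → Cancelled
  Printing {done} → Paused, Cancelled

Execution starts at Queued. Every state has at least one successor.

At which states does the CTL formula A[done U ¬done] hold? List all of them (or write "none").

{Paused}

States satisfying done: {Queued, Cancelled, Printing}.
States satisfying ¬done: {Paused}.
States satisfying A[done U ¬done]: {Paused}.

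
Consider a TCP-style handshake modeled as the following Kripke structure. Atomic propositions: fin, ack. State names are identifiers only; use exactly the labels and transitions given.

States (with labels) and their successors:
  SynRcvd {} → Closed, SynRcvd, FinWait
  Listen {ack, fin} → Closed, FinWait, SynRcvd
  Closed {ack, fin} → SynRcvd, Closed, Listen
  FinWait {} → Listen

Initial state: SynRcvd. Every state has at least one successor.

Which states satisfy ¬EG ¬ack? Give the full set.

{Listen, Closed, FinWait}

States satisfying ¬ack: {SynRcvd, FinWait}.
States satisfying EG ¬ack: {SynRcvd}.
States satisfying ¬EG ¬ack: {Listen, Closed, FinWait}.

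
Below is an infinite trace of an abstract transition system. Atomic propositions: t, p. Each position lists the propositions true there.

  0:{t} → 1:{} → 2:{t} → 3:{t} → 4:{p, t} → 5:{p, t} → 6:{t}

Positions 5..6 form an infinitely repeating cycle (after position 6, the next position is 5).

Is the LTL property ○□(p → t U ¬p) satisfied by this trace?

Satisfied

The position after 0 is 1; □(p → t U ¬p) is true there.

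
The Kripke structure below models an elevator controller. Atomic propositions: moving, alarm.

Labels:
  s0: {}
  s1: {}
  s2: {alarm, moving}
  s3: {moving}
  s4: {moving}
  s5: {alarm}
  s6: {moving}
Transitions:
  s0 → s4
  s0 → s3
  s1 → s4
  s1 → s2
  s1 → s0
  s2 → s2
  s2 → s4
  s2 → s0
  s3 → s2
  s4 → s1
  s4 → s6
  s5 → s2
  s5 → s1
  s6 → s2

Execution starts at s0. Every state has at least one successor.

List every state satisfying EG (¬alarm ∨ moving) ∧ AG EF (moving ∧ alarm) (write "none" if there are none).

States satisfying ¬alarm ∨ moving: {s0, s1, s2, s3, s4, s6}.
States satisfying EG (¬alarm ∨ moving): {s0, s1, s2, s3, s4, s6}.
States satisfying EF (moving ∧ alarm): {s0, s1, s2, s3, s4, s5, s6}.
States satisfying AG EF (moving ∧ alarm): {s0, s1, s2, s3, s4, s5, s6}.
States satisfying EG (¬alarm ∨ moving) ∧ AG EF (moving ∧ alarm): {s0, s1, s2, s3, s4, s6}.

{s0, s1, s2, s3, s4, s6}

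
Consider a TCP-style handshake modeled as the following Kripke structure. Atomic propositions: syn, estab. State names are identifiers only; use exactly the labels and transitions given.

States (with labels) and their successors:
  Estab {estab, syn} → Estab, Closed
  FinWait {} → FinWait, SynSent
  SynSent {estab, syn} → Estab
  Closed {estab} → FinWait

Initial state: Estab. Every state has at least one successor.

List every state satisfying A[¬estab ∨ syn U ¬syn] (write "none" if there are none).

States satisfying ¬estab ∨ syn: {Estab, FinWait, SynSent}.
States satisfying ¬syn: {FinWait, Closed}.
States satisfying A[¬estab ∨ syn U ¬syn]: {FinWait, Closed}.

{FinWait, Closed}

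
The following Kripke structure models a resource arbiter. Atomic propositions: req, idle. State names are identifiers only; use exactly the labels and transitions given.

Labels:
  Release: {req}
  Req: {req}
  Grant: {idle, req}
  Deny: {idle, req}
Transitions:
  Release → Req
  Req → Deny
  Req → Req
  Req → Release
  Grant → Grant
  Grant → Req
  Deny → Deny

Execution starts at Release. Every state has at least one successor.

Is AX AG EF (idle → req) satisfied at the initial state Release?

Holds

States satisfying AG EF (idle → req): {Release, Req, Grant, Deny}.
States satisfying AX AG EF (idle → req): {Release, Req, Grant, Deny}.
Release ∈ Sat(AX AG EF (idle → req)).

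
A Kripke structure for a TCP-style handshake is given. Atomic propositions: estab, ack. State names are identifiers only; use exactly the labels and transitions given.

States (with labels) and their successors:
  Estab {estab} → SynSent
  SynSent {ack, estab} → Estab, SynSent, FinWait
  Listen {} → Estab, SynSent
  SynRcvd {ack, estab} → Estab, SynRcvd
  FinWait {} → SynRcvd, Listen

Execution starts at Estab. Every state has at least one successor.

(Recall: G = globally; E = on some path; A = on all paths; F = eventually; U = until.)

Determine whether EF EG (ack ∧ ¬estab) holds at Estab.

States satisfying EG (ack ∧ ¬estab): ∅.
States satisfying EF EG (ack ∧ ¬estab): ∅.
No suitable path/successor from Estab witnesses the formula.
Estab ∉ Sat(EF EG (ack ∧ ¬estab)).

No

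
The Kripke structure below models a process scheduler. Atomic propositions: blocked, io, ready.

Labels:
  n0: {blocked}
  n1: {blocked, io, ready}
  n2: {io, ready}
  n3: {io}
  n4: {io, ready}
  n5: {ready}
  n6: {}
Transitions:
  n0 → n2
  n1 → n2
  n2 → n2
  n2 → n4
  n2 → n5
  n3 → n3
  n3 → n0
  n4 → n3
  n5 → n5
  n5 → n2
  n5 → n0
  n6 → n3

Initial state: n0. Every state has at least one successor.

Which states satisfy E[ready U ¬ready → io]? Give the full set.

States satisfying ready: {n1, n2, n4, n5}.
States satisfying ¬ready → io: {n1, n2, n3, n4, n5}.
States satisfying E[ready U ¬ready → io]: {n1, n2, n3, n4, n5}.

{n1, n2, n3, n4, n5}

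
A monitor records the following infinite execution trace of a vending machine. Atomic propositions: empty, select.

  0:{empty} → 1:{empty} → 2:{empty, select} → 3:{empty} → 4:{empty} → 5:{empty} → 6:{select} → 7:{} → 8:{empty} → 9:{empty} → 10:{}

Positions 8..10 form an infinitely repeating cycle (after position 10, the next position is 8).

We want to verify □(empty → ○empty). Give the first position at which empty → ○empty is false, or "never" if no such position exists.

Check empty → ○empty at each position in order: 0 ✓, 1 ✓, 2 ✓, 3 ✓, 4 ✓.
At position 5 the labels are {empty} and the next position 6 has {select}, so empty → ○empty is false there. This is the first violation.

5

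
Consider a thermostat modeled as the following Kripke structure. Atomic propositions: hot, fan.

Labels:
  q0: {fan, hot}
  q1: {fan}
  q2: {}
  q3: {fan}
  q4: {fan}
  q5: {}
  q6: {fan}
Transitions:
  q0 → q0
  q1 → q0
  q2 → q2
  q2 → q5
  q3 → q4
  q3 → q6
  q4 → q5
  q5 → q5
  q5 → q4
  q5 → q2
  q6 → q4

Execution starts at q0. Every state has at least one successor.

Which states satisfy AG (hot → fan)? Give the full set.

States satisfying hot → fan: {q0, q1, q2, q3, q4, q5, q6}.
States satisfying AG (hot → fan): {q0, q1, q2, q3, q4, q5, q6}.

{q0, q1, q2, q3, q4, q5, q6}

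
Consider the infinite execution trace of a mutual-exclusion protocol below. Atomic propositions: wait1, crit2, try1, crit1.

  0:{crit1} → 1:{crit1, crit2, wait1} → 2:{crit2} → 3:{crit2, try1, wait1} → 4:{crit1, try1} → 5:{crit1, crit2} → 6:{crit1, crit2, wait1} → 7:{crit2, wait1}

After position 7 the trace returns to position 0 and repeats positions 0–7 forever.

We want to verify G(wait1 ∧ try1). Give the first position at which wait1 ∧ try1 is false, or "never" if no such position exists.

At position 0 the labels are {crit1}, so wait1 ∧ try1 is false there. This is the first violation.

0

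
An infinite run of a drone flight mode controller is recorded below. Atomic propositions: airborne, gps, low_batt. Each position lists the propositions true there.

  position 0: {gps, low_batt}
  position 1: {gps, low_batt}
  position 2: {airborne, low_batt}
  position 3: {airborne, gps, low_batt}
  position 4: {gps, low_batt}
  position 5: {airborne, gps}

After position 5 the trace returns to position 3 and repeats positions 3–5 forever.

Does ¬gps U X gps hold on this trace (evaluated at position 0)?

Walking from position 0: X gps first holds at position 0, and ¬gps holds at every earlier position along the way, so ¬gps U X gps holds.

Satisfied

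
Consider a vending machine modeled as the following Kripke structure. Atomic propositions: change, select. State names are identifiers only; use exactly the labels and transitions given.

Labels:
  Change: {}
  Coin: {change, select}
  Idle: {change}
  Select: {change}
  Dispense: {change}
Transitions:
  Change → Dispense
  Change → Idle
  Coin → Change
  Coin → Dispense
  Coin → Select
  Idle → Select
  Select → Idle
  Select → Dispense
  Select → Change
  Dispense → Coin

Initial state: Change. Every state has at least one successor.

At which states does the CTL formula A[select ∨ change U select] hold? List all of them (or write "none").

States satisfying select ∨ change: {Coin, Idle, Select, Dispense}.
States satisfying select: {Coin}.
States satisfying A[select ∨ change U select]: {Coin, Dispense}.

{Coin, Dispense}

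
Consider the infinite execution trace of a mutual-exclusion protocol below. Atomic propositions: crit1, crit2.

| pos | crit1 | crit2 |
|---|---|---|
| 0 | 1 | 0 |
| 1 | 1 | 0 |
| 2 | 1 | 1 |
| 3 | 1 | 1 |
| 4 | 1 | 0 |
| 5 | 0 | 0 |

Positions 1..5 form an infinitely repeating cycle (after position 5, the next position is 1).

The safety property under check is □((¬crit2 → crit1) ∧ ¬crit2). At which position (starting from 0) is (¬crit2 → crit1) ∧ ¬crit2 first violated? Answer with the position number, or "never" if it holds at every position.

2

Check (¬crit2 → crit1) ∧ ¬crit2 at each position in order: 0 ✓, 1 ✓.
At position 2 the labels are {crit1, crit2}, so (¬crit2 → crit1) ∧ ¬crit2 is false there. This is the first violation.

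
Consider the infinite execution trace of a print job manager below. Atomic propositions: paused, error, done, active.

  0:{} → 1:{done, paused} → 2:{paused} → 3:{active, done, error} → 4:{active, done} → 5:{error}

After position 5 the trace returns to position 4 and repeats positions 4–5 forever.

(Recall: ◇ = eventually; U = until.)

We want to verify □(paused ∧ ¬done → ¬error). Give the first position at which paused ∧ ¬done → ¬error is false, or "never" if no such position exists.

paused ∧ ¬done → ¬error holds at every position 0..5, and those are all the positions the trace ever visits, so the invariant □(paused ∧ ¬done → ¬error) is never violated.

never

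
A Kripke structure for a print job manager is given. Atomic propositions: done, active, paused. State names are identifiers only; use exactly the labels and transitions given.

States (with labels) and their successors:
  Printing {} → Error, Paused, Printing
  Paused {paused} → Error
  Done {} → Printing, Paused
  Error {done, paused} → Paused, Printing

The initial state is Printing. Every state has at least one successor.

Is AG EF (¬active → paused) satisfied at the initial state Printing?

Yes

States satisfying EF (¬active → paused): {Printing, Paused, Done, Error}.
States satisfying AG EF (¬active → paused): {Printing, Paused, Done, Error}.
Every state reachable from Printing satisfies EF (¬active → paused).
Printing ∈ Sat(AG EF (¬active → paused)).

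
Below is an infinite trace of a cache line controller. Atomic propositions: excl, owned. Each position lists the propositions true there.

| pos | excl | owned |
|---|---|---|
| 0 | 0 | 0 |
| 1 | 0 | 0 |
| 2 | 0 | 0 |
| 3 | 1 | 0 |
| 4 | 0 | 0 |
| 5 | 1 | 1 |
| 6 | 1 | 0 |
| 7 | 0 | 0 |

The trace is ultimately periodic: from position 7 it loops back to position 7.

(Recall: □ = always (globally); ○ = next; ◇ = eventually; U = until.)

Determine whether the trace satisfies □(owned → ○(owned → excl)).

Satisfied

owned → ○(owned → excl) holds at every position 0..7, and those are all positions ever visited, so □(owned → ○(owned → excl)) holds.
Positions where owned holds: 5.
Check ○(owned → excl) at each: 5→ok.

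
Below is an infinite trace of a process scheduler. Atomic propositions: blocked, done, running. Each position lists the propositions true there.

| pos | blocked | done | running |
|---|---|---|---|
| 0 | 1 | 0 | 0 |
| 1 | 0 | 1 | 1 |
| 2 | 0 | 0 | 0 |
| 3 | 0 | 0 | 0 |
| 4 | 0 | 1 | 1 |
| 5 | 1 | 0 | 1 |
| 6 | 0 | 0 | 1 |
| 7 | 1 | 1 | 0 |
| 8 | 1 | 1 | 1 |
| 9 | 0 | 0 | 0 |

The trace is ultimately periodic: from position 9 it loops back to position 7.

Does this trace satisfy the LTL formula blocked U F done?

Holds

Walking from position 0: F done first holds at position 0, and blocked holds at every earlier position along the way, so blocked U F done holds.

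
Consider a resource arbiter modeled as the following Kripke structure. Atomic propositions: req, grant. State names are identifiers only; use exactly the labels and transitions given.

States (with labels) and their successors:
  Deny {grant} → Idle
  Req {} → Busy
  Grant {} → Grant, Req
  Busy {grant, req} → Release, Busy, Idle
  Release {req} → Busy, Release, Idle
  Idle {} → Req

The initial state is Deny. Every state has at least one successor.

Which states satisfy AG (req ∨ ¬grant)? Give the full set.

{Req, Grant, Busy, Release, Idle}

States satisfying req ∨ ¬grant: {Req, Grant, Busy, Release, Idle}.
States satisfying AG (req ∨ ¬grant): {Req, Grant, Busy, Release, Idle}.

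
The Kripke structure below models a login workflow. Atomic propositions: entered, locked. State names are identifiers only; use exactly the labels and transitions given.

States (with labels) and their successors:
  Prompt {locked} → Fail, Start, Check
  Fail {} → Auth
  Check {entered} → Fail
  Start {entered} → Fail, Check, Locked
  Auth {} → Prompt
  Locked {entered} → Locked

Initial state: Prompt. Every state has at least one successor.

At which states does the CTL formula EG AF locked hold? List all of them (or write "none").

{Prompt, Fail, Check, Auth}

States satisfying AF locked: {Prompt, Fail, Check, Auth}.
States satisfying EG AF locked: {Prompt, Fail, Check, Auth}.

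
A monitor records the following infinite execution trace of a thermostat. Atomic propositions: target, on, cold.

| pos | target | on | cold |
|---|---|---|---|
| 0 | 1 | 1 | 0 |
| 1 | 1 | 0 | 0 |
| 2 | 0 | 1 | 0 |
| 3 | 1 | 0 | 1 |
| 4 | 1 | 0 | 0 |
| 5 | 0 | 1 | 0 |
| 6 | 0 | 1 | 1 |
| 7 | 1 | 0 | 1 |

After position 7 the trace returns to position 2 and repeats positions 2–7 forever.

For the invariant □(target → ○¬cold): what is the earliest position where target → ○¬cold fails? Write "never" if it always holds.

never

target → ○¬cold holds at every position 0..7, and those are all the positions the trace ever visits, so the invariant □(target → ○¬cold) is never violated.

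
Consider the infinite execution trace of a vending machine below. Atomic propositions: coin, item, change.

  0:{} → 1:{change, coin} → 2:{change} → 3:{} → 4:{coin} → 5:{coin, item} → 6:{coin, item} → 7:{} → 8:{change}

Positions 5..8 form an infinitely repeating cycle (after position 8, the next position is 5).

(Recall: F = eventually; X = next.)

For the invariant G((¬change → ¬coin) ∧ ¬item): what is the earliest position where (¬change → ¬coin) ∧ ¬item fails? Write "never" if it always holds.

Check (¬change → ¬coin) ∧ ¬item at each position in order: 0 ✓, 1 ✓, 2 ✓, 3 ✓.
At position 4 the labels are {coin}, so (¬change → ¬coin) ∧ ¬item is false there. This is the first violation.

4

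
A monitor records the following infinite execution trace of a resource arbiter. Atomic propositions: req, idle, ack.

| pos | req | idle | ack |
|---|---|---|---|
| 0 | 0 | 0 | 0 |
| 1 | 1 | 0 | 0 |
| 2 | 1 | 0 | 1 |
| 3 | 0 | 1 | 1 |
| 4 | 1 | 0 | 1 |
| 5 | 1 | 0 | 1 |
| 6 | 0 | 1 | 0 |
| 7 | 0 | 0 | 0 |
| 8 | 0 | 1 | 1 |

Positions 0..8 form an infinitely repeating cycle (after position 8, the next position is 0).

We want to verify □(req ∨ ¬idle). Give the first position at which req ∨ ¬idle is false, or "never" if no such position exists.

Check req ∨ ¬idle at each position in order: 0 ✓, 1 ✓, 2 ✓.
At position 3 the labels are {ack, idle}, so req ∨ ¬idle is false there. This is the first violation.

3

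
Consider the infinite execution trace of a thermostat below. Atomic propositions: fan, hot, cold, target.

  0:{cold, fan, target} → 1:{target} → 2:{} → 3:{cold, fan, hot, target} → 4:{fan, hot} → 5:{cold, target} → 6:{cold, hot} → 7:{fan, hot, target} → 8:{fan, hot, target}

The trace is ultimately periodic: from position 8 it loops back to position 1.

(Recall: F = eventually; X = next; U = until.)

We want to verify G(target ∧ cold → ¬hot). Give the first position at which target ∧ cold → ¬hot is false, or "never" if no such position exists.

Check target ∧ cold → ¬hot at each position in order: 0 ✓, 1 ✓, 2 ✓.
At position 3 the labels are {cold, fan, hot, target}, so target ∧ cold → ¬hot is false there. This is the first violation.

3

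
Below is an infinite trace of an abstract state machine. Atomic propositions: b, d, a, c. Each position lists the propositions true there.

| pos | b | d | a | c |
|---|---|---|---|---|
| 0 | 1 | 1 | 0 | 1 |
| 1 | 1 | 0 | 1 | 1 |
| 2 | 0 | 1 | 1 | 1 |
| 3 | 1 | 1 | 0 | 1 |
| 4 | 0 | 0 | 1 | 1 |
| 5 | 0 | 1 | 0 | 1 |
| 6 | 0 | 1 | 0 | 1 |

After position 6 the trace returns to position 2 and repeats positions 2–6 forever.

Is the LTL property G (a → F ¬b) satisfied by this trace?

a → F ¬b holds at every position 0..6, and those are all positions ever visited, so G (a → F ¬b) holds.
Positions where a holds: 1, 2, 4.
Check F ¬b at each: 1→ok, 2→ok, 4→ok.

Yes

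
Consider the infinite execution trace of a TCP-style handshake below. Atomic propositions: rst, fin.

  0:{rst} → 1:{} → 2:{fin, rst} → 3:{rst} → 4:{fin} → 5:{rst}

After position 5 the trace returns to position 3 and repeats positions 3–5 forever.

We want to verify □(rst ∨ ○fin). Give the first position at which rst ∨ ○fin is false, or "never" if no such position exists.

4

Check rst ∨ ○fin at each position in order: 0 ✓, 1 ✓, 2 ✓, 3 ✓.
At position 4 the labels are {fin} and the next position 5 has {rst}, so rst ∨ ○fin is false there. This is the first violation.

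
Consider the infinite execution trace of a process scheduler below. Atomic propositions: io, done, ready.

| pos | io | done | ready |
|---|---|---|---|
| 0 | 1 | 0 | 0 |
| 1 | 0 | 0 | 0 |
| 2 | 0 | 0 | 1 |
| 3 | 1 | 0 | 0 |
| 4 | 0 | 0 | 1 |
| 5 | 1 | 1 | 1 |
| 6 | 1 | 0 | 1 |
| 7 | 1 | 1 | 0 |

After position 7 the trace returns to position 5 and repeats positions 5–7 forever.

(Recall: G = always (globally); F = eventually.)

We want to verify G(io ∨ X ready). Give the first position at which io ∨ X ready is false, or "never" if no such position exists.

Check io ∨ X ready at each position in order: 0 ✓, 1 ✓.
At position 2 the labels are {ready} and the next position 3 has {io}, so io ∨ X ready is false there. This is the first violation.

2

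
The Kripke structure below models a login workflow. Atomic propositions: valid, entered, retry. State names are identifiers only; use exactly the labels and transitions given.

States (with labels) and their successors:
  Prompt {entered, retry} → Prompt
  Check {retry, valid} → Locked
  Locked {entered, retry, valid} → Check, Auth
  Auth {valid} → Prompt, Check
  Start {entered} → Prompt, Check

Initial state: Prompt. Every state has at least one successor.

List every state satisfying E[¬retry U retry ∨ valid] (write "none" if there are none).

States satisfying ¬retry: {Auth, Start}.
States satisfying retry ∨ valid: {Prompt, Check, Locked, Auth}.
States satisfying E[¬retry U retry ∨ valid]: {Prompt, Check, Locked, Auth, Start}.

{Prompt, Check, Locked, Auth, Start}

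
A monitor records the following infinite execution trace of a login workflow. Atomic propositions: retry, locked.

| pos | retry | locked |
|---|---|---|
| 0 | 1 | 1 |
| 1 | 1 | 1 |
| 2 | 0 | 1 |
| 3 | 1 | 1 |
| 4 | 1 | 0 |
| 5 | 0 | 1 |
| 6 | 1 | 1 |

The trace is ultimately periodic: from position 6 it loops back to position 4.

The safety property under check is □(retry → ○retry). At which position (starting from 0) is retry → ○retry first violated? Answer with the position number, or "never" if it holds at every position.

Check retry → ○retry at each position in order: 0 ✓.
At position 1 the labels are {locked, retry} and the next position 2 has {locked}, so retry → ○retry is false there. This is the first violation.

1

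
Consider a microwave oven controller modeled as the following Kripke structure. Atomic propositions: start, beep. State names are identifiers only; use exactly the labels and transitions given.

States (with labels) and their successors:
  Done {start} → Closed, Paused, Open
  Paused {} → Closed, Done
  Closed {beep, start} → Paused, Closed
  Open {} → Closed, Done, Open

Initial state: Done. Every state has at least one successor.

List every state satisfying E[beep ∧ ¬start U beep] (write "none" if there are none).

States satisfying beep ∧ ¬start: ∅.
States satisfying beep: {Closed}.
States satisfying E[beep ∧ ¬start U beep]: {Closed}.

{Closed}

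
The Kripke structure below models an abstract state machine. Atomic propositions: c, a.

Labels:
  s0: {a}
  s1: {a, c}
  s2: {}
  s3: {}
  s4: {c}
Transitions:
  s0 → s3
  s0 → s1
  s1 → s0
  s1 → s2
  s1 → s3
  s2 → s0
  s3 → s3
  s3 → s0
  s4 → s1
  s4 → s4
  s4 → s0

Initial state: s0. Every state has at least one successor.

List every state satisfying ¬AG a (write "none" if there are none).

{s0, s1, s2, s3, s4}

States satisfying a: {s0, s1}.
States satisfying AG a: ∅.
States satisfying ¬AG a: {s0, s1, s2, s3, s4}.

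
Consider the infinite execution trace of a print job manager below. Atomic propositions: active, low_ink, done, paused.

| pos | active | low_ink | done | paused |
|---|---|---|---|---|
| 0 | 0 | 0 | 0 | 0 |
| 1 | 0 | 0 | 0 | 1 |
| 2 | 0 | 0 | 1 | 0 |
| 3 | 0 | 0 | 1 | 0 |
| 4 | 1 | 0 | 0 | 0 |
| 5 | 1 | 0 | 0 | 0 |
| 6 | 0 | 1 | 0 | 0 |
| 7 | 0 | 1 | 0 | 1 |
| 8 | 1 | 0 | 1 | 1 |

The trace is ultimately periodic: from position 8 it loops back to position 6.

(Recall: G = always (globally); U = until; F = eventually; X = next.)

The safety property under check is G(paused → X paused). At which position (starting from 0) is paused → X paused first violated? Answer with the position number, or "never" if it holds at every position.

Check paused → X paused at each position in order: 0 ✓.
At position 1 the labels are {paused} and the next position 2 has {done}, so paused → X paused is false there. This is the first violation.

1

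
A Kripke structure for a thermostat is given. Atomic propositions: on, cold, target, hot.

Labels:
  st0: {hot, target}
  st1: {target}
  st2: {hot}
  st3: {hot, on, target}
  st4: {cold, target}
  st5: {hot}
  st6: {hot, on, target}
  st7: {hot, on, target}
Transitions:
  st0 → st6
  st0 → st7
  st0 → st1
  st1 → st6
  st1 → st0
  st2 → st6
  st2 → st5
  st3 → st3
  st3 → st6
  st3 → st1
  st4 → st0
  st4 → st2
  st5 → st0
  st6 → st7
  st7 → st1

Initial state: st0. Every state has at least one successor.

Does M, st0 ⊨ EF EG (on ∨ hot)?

Violated

States satisfying EG (on ∨ hot): {st3}.
States satisfying EF EG (on ∨ hot): {st3}.
No suitable path/successor from st0 witnesses the formula.
st0 ∉ Sat(EF EG (on ∨ hot)).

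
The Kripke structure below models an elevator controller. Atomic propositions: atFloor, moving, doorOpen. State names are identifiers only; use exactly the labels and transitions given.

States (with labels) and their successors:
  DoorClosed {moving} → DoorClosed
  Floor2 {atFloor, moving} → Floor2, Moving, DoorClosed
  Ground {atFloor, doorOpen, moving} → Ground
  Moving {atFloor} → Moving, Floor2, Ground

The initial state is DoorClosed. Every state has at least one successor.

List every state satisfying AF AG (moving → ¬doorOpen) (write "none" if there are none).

{DoorClosed}

States satisfying AG (moving → ¬doorOpen): {DoorClosed}.
States satisfying AF AG (moving → ¬doorOpen): {DoorClosed}.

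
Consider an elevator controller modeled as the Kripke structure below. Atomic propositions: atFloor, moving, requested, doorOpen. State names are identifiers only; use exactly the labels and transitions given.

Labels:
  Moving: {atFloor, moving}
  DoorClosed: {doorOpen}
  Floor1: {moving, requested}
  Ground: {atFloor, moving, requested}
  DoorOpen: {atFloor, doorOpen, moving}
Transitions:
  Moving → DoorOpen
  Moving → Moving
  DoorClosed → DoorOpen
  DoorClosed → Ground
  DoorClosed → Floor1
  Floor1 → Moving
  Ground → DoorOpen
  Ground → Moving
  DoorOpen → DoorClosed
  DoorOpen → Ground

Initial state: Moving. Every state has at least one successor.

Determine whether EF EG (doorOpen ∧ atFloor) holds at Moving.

Does not hold

States satisfying EG (doorOpen ∧ atFloor): ∅.
States satisfying EF EG (doorOpen ∧ atFloor): ∅.
No suitable path/successor from Moving witnesses the formula.
Moving ∉ Sat(EF EG (doorOpen ∧ atFloor)).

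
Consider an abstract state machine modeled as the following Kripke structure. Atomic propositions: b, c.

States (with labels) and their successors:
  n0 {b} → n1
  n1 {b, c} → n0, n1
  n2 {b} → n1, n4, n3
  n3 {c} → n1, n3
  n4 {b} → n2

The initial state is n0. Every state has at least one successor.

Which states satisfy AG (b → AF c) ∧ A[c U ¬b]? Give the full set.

{n3}

States satisfying b → AF c: {n0, n1, n3}.
States satisfying AG (b → AF c): {n0, n1, n3}.
States satisfying c: {n1, n3}.
States satisfying ¬b: {n3}.
States satisfying A[c U ¬b]: {n3}.
States satisfying AG (b → AF c) ∧ A[c U ¬b]: {n3}.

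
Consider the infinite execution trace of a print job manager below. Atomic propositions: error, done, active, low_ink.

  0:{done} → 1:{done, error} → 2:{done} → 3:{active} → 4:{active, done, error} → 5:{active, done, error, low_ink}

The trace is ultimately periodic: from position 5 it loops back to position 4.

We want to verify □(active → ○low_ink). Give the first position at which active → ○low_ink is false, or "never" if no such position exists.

3

Check active → ○low_ink at each position in order: 0 ✓, 1 ✓, 2 ✓.
At position 3 the labels are {active} and the next position 4 has {active, done, error}, so active → ○low_ink is false there. This is the first violation.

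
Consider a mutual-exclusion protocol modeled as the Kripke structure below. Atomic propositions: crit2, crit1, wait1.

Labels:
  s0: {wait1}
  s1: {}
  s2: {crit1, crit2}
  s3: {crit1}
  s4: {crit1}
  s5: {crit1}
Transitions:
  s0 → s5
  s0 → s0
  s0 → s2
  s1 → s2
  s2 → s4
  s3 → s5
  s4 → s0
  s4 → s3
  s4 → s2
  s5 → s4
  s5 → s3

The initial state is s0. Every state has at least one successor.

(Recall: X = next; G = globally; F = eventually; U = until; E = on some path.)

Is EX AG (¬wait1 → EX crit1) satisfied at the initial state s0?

Holds

States satisfying AG (¬wait1 → EX crit1): {s0, s1, s2, s3, s4, s5}.
States satisfying EX AG (¬wait1 → EX crit1): {s0, s1, s2, s3, s4, s5}.
s0 ∈ Sat(EX AG (¬wait1 → EX crit1)).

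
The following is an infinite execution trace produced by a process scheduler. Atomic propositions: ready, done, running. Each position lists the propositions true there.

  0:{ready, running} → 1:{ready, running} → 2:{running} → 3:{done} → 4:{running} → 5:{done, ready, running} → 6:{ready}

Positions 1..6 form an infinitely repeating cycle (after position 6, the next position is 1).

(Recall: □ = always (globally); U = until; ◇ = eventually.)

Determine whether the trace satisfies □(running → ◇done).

running → ◇done holds at every position 0..6, and those are all positions ever visited, so □(running → ◇done) holds.
Positions where running holds: 0, 1, 2, 4, 5.
Check ◇done at each: 0→ok, 1→ok, 2→ok, 4→ok, 5→ok.

Holds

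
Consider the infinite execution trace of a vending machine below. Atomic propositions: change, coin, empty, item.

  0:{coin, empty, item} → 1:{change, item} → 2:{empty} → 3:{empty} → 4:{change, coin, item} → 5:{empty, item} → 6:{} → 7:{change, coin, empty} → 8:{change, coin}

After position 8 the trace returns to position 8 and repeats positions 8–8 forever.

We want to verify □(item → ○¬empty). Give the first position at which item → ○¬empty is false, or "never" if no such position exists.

Check item → ○¬empty at each position in order: 0 ✓.
At position 1 the labels are {change, item} and the next position 2 has {empty}, so item → ○¬empty is false there. This is the first violation.

1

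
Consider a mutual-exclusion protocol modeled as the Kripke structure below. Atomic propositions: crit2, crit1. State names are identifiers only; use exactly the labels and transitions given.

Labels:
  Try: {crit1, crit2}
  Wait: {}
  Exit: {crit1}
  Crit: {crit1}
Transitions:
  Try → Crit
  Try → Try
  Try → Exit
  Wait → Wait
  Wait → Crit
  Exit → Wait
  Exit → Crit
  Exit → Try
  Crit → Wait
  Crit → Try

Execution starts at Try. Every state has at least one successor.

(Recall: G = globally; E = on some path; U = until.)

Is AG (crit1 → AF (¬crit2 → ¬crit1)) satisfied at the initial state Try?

Holds

States satisfying crit1 → AF (¬crit2 → ¬crit1): {Try, Wait, Exit, Crit}.
States satisfying AG (crit1 → AF (¬crit2 → ¬crit1)): {Try, Wait, Exit, Crit}.
Every state reachable from Try satisfies crit1 → AF (¬crit2 → ¬crit1).
Try ∈ Sat(AG (crit1 → AF (¬crit2 → ¬crit1))).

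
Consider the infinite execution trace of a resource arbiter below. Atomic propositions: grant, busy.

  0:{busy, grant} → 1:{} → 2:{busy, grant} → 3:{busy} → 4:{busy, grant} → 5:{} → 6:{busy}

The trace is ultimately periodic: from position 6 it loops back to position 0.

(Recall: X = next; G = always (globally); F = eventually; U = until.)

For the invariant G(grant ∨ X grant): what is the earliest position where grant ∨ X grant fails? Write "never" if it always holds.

Check grant ∨ X grant at each position in order: 0 ✓, 1 ✓, 2 ✓, 3 ✓, 4 ✓.
At position 5 the labels are {} and the next position 6 has {busy}, so grant ∨ X grant is false there. This is the first violation.

5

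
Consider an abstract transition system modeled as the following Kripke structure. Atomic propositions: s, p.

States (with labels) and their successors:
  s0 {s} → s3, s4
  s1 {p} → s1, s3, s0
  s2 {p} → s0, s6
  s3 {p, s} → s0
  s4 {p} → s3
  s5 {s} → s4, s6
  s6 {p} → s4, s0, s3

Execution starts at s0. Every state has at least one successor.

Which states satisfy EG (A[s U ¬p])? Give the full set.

{s0, s3}

States satisfying A[s U ¬p]: {s0, s3, s5}.
States satisfying EG (A[s U ¬p]): {s0, s3}.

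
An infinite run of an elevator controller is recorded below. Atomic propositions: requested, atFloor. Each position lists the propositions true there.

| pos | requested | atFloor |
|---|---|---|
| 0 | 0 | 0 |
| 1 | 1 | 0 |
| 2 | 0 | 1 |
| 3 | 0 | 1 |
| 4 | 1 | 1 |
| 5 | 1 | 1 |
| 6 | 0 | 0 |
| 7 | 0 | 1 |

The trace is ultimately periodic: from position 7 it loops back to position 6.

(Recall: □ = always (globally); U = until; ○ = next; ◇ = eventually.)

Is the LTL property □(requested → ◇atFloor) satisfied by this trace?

Holds

requested → ◇atFloor holds at every position 0..7, and those are all positions ever visited, so □(requested → ◇atFloor) holds.
Positions where requested holds: 1, 4, 5.
Check ◇atFloor at each: 1→ok, 4→ok, 5→ok.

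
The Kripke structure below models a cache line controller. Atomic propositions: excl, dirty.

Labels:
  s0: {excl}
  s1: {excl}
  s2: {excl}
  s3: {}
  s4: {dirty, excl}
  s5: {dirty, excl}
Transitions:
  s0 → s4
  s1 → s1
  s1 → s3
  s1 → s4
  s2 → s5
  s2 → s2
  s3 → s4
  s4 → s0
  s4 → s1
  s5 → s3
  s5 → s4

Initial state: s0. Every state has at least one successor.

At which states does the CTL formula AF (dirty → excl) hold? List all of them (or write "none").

States satisfying dirty → excl: {s0, s1, s2, s3, s4, s5}.
States satisfying AF (dirty → excl): {s0, s1, s2, s3, s4, s5}.

{s0, s1, s2, s3, s4, s5}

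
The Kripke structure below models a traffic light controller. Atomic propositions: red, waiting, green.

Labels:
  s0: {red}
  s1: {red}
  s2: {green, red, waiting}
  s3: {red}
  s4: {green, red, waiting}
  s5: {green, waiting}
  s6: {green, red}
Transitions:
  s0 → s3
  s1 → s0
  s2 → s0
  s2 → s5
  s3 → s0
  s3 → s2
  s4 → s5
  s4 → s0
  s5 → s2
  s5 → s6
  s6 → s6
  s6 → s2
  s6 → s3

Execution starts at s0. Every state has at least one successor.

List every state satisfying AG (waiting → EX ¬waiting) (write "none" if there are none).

{s0, s1, s2, s3, s4, s5, s6}

States satisfying waiting → EX ¬waiting: {s0, s1, s2, s3, s4, s5, s6}.
States satisfying AG (waiting → EX ¬waiting): {s0, s1, s2, s3, s4, s5, s6}.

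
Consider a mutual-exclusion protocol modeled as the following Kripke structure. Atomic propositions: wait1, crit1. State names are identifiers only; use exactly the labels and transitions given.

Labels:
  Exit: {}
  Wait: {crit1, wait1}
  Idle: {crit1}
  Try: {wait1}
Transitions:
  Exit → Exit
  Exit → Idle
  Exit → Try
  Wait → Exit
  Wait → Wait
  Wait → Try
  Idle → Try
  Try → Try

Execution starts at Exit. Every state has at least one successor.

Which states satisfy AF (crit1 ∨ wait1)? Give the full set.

{Wait, Idle, Try}

States satisfying crit1 ∨ wait1: {Wait, Idle, Try}.
States satisfying AF (crit1 ∨ wait1): {Wait, Idle, Try}.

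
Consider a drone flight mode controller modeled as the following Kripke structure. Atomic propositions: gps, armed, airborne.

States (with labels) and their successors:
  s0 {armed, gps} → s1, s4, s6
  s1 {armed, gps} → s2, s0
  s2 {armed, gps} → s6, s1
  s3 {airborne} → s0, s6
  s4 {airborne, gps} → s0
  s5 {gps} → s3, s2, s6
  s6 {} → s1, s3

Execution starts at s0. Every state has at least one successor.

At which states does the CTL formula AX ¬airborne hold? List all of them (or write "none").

{s1, s2, s3, s4}

States satisfying ¬airborne: {s0, s1, s2, s5, s6}.
States satisfying AX ¬airborne: {s1, s2, s3, s4}.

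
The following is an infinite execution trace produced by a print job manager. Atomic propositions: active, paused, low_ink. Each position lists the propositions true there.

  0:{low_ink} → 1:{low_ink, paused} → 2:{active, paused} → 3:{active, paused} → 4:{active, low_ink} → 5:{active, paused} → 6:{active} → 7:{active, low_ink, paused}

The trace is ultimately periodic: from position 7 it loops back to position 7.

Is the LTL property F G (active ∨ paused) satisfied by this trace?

Holds

G (active ∨ paused) holds at position 1, which is reachable from 0, so F G (active ∨ paused) holds.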